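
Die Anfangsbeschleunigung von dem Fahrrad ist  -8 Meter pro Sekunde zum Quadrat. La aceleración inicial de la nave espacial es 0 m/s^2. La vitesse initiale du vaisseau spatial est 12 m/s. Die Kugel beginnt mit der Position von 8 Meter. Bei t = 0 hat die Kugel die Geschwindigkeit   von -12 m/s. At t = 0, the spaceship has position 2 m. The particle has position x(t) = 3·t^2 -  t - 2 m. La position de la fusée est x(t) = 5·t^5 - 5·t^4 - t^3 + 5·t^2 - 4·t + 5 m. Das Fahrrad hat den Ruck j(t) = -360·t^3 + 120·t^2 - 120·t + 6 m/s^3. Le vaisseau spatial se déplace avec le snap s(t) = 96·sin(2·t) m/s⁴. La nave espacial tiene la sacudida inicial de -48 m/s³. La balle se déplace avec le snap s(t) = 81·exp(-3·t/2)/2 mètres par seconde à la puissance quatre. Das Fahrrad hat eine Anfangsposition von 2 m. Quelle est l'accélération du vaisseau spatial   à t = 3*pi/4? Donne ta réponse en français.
En partant du snap s(t) = 96·sin(2·t), nous prenons 2 primitives. La primitive du snap, avec j(0) = -48, donne le jerk: j(t) = -48·cos(2·t). En intégrant le jerk et en utilisant la condition initiale a(0) = 0, nous obtenons a(t) = -24·sin(2·t). De l'équation de l'accélération a(t) = -24·sin(2·t), nous substituons t = 3*pi/4 pour obtenir a = 24.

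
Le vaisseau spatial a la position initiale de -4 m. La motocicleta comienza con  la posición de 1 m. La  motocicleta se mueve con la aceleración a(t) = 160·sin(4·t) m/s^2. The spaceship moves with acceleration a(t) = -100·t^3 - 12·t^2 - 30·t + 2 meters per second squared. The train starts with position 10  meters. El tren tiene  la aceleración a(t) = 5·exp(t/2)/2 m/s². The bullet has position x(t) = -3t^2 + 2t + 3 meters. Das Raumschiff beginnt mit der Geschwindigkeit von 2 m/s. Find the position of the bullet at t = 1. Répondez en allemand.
Aus der Gleichung für die Position x(t) = -3·t^2 + 2·t + 3, setzen wir t = 1 ein und erhalten x = 2.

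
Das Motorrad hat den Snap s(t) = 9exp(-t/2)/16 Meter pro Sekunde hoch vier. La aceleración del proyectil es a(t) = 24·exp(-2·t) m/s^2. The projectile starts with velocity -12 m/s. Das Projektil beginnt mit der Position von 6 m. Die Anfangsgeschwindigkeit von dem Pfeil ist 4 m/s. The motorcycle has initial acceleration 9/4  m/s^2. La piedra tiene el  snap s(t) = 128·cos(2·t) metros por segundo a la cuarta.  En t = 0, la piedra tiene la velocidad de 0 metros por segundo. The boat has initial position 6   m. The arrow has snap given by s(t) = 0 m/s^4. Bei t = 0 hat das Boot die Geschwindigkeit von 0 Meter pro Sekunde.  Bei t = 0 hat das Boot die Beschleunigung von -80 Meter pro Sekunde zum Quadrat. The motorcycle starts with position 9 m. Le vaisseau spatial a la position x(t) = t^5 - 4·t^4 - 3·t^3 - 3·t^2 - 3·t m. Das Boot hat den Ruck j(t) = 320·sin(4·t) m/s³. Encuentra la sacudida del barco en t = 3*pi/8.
Usando j(t) = 320·sin(4·t) y sustituyendo t = 3*pi/8, encontramos j = -320.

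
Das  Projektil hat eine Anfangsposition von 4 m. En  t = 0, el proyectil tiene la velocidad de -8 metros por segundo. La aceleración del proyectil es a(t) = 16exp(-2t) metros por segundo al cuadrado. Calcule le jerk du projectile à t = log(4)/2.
En partant de l'accélération a(t) = 16·exp(-2·t), nous prenons 1 dérivée. La dérivée de l'accélération donne le jerk: j(t) = -32·exp(-2·t). Nous avons le jerk j(t) = -32·exp(-2·t). En substituant t = log(4)/2: j(log(4)/2) = -8.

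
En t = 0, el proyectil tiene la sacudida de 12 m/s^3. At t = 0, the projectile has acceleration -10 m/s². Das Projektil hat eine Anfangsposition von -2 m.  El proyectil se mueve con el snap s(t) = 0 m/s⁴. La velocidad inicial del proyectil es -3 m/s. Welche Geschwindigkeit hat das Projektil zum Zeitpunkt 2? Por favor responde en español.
Debemos encontrar la antiderivada de nuestra ecuación del snap s(t) = 0 3 veces. La antiderivada del snap es la sacudida. Usando j(0) = 12, obtenemos j(t) = 12. Integrando la sacudida y usando la condición inicial a(0) = -10, obtenemos a(t) = 12·t - 10. La integral de la aceleración es la velocidad. Usando v(0) = -3, obtenemos v(t) = 6·t^2 - 10·t - 3. De la ecuación de la velocidad v(t) = 6·t^2 - 10·t - 3, sustituimos t = 2 para obtener v = 1.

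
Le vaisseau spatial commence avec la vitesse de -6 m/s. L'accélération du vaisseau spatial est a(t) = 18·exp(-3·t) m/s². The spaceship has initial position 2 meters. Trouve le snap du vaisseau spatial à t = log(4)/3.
Nous devons dériver notre équation de l'accélération a(t) = 18·exp(-3·t) 2 fois. La dérivée de l'accélération donne le jerk: j(t) = -54·exp(-3·t). En dérivant le jerk, nous obtenons le snap: s(t) = 162·exp(-3·t). De l'équation du snap s(t) = 162·exp(-3·t), nous substituons t = log(4)/3 pour obtenir s = 81/2.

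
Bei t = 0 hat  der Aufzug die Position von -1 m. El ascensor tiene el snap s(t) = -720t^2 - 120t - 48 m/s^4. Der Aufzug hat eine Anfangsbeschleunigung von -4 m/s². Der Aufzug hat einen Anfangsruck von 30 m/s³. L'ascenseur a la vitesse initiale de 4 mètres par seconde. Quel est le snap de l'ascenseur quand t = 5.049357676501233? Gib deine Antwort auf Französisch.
En utilisant s(t) = -720·t^2 - 120·t - 48 et en substituant t = 5.049357676501233, nous trouvons s = -19011.0522417543.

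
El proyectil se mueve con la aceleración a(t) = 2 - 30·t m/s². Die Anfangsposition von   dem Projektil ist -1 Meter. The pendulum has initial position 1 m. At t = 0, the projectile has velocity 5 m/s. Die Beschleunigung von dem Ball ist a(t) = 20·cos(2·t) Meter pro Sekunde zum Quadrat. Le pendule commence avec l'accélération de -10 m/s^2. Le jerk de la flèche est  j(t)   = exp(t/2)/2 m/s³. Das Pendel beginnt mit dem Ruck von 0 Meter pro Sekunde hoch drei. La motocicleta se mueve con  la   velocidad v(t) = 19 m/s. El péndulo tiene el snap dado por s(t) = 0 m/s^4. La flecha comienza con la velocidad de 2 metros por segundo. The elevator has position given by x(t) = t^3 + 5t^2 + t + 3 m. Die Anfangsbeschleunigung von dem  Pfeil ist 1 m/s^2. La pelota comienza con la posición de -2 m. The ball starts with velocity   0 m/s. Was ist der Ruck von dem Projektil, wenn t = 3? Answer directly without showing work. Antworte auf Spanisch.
j(3) = -30.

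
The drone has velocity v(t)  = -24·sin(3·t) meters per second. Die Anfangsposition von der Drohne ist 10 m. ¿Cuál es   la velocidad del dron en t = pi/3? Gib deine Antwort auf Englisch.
From the given velocity equation v(t) = -24·sin(3·t), we substitute t = pi/3 to get v = 0.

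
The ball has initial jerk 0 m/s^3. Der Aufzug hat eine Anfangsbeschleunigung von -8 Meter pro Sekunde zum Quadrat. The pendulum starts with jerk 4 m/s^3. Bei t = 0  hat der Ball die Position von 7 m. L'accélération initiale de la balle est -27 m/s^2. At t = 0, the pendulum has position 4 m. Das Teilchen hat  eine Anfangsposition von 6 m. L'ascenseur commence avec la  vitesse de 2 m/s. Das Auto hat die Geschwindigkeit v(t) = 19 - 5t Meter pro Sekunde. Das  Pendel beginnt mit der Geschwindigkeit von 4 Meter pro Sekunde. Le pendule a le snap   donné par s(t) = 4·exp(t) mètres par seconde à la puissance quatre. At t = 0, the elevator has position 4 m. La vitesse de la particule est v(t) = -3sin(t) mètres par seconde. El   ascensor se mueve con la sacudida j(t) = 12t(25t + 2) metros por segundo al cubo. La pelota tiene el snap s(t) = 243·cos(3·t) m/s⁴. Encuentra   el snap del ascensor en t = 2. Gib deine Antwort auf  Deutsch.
Wir müssen unsere Gleichung für den Ruck j(t) = 12·t·(25·t + 2) 1-mal ableiten. Durch Ableiten von dem Ruck erhalten wir den Snap: s(t) = 600·t + 24. Aus der Gleichung für den Snap s(t) = 600·t + 24, setzen wir t = 2 ein und erhalten s = 1224.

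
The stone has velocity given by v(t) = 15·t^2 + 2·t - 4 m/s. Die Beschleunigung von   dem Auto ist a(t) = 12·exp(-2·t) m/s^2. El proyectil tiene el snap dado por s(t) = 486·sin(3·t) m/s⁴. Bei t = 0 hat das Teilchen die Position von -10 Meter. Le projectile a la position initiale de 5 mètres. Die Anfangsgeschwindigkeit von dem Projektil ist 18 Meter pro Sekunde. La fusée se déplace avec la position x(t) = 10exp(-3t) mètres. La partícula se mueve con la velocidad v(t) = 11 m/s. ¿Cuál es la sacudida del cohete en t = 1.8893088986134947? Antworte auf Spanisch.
Para resolver esto, necesitamos tomar 3 derivadas de nuestra ecuación de la posición x(t) = 10·exp(-3·t). La derivada de la posición da la velocidad: v(t) = -30·exp(-3·t). Tomando d/dt de v(t), encontramos a(t) = 90·exp(-3·t). La derivada de la aceleración da la sacudida: j(t) = -270·exp(-3·t). Usando j(t) = -270·exp(-3·t) y sustituyendo t = 1.8893088986134947, encontramos j = -0.932855714583859.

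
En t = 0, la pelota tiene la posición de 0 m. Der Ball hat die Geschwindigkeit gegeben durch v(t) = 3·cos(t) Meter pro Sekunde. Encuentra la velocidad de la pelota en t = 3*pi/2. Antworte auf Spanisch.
De la ecuación de la velocidad v(t) = 3·cos(t), sustituimos t = 3*pi/2 para obtener v = 0.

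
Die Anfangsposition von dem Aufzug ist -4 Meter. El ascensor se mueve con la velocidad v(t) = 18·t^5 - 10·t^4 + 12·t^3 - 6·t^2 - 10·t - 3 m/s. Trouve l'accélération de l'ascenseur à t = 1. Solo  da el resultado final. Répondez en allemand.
Die Beschleunigung bei t = 1 ist a = 64.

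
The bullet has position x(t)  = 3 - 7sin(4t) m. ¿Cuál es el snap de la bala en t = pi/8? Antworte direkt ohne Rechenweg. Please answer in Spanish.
El snap en t = pi/8 es s = -1792.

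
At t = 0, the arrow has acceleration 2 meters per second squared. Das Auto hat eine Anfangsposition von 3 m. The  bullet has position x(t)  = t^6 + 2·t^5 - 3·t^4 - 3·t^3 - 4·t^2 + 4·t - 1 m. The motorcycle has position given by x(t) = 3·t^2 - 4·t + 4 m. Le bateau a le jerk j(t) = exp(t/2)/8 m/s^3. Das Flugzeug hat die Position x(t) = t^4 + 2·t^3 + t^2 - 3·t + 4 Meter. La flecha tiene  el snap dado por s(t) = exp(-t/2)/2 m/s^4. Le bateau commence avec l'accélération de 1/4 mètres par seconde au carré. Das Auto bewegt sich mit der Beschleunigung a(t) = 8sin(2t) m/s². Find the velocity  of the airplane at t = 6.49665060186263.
We must differentiate our position equation x(t) = t^4 + 2·t^3 + t^2 - 3·t + 4 1 time. The derivative of position gives velocity: v(t) = 4·t^3 + 6·t^2 + 2·t - 3. From the given velocity equation v(t) = 4·t^3 + 6·t^2 + 2·t - 3, we substitute t = 6.49665060186263 to get v = 1360.03484549437.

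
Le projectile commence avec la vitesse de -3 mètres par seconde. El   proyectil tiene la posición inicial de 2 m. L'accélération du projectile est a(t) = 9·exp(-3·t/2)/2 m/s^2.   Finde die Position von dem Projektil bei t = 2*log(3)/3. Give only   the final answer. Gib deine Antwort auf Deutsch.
Die Position bei t = 2*log(3)/3 ist x = 2/3.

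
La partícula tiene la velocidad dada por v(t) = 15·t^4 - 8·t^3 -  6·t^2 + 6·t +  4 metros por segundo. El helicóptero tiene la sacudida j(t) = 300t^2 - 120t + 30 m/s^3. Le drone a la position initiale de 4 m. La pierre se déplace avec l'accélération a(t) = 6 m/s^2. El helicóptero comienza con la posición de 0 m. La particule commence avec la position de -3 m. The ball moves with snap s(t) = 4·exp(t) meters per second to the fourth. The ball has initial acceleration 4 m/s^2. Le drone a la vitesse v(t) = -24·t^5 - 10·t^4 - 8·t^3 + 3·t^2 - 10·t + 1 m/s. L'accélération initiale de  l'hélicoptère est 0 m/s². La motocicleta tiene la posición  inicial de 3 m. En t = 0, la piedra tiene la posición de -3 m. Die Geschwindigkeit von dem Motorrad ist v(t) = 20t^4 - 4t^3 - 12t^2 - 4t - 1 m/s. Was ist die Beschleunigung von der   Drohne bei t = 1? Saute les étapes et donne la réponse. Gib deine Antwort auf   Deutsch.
Bei t = 1, a = -188.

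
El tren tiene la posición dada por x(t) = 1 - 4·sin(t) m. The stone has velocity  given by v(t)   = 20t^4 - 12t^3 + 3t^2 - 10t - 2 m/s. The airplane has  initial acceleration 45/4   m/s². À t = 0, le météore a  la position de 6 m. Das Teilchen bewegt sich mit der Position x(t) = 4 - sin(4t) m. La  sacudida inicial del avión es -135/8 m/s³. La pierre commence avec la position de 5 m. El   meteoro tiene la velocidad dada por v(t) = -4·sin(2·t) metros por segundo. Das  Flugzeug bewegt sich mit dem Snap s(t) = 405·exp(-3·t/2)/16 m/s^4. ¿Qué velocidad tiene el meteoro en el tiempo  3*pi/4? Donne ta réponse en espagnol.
De la ecuación de la velocidad v(t) = -4·sin(2·t), sustituimos t = 3*pi/4 para obtener v = 4.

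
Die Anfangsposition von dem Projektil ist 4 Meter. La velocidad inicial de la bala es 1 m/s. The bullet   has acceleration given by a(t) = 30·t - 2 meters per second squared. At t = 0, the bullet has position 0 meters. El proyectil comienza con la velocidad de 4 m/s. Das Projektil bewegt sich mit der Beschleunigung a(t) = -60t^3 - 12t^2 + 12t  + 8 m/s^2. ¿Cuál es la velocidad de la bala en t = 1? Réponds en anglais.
To solve this, we need to take 1 integral of our acceleration equation a(t) = 30·t - 2. Finding the integral of a(t) and using v(0) = 1: v(t) = 15·t^2 - 2·t + 1. From the given velocity equation v(t) = 15·t^2 - 2·t + 1, we substitute t = 1 to get v = 14.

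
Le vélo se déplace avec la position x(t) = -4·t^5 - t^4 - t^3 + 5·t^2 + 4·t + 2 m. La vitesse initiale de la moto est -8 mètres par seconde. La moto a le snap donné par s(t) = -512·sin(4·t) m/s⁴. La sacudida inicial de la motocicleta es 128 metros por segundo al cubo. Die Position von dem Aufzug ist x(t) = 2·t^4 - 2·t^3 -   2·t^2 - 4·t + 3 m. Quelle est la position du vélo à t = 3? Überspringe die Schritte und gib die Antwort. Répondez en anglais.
x(3) = -1021.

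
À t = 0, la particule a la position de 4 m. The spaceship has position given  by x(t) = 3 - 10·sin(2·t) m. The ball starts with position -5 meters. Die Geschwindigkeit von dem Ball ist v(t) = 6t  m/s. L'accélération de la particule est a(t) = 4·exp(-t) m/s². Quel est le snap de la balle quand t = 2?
En partant de la vitesse v(t) = 6·t, nous prenons 3 dérivées. En dérivant la vitesse, nous obtenons l'accélération: a(t) = 6. La dérivée de l'accélération donne le jerk: j(t) = 0. La dérivée du jerk donne le snap: s(t) = 0. De l'équation du snap s(t) = 0, nous substituons t = 2 pour obtenir s = 0.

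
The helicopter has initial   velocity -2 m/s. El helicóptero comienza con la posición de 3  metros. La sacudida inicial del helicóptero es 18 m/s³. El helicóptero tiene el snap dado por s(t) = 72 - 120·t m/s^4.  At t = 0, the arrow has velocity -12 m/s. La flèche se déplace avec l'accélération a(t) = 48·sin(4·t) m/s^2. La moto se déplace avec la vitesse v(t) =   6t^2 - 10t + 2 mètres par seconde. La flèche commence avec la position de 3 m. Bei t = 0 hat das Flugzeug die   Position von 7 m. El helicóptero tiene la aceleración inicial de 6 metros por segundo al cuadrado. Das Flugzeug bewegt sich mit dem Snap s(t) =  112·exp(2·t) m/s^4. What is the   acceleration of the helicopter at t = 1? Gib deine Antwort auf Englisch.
We need to integrate our snap equation s(t) = 72 - 120·t 2 times. The antiderivative of snap, with j(0) = 18, gives jerk: j(t) = -60·t^2 + 72·t + 18. Integrating jerk and using the initial condition a(0) = 6, we get a(t) = -20·t^3 + 36·t^2 + 18·t + 6. From the given acceleration equation a(t) = -20·t^3 + 36·t^2 + 18·t + 6, we substitute t = 1 to get a = 40.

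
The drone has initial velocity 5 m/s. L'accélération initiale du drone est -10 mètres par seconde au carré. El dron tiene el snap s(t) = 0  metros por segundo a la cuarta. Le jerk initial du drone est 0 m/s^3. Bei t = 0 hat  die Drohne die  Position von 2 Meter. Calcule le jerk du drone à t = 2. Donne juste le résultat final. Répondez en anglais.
The jerk at t = 2 is j = 0.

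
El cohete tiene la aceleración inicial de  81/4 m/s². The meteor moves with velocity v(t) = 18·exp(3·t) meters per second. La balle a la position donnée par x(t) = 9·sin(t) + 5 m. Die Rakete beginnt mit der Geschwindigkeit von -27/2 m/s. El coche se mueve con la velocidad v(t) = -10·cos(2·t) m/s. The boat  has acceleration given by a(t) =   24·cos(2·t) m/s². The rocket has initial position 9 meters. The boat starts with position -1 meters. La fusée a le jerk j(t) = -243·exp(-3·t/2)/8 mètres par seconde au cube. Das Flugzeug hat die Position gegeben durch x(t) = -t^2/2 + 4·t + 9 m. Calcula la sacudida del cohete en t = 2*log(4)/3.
Usando j(t) = -243·exp(-3·t/2)/8 y sustituyendo t = 2*log(4)/3, encontramos j = -243/32.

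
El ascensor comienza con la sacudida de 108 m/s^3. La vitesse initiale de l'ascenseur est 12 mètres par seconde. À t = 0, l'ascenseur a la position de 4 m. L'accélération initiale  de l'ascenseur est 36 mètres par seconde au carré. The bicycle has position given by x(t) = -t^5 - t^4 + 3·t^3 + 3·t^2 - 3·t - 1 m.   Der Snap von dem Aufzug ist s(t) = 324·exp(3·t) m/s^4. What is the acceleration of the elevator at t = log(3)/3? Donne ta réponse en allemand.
Ausgehend von dem Snap s(t) = 324·exp(3·t), nehmen wir 2 Integrale. Das Integral von dem Snap ist der Ruck. Mit j(0) = 108 erhalten wir j(t) = 108·exp(3·t). Das Integral von dem Ruck ist die Beschleunigung. Mit a(0) = 36 erhalten wir a(t) = 36·exp(3·t). Wir haben die Beschleunigung a(t) = 36·exp(3·t). Durch Einsetzen von t = log(3)/3: a(log(3)/3) = 108.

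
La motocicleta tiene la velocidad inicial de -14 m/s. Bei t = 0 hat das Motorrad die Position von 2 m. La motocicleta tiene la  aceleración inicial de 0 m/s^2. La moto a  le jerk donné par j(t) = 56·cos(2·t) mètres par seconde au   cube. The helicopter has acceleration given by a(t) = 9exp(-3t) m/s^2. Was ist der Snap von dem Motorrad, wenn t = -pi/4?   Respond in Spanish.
Para resolver esto, necesitamos tomar 1 derivada de nuestra ecuación de la sacudida j(t) = 56·cos(2·t). La derivada de la sacudida da el snap: s(t) = -112·sin(2·t). Usando s(t) = -112·sin(2·t) y sustituyendo t = -pi/4, encontramos s = 112.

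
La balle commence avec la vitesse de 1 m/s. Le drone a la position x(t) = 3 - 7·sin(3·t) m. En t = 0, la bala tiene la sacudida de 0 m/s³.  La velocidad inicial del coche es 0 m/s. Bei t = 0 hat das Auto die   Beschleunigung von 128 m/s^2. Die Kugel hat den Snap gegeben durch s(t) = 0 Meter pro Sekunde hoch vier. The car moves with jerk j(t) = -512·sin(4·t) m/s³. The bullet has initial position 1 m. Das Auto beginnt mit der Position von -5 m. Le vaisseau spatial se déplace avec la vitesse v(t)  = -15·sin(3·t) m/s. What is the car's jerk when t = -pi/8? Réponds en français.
De l'équation du jerk j(t) = -512·sin(4·t), nous substituons t = -pi/8 pour obtenir j = 512.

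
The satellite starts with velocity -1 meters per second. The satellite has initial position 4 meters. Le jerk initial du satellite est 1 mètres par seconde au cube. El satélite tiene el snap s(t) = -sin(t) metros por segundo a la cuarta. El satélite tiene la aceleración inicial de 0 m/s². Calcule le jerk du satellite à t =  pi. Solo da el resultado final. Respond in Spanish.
La respuesta es -1.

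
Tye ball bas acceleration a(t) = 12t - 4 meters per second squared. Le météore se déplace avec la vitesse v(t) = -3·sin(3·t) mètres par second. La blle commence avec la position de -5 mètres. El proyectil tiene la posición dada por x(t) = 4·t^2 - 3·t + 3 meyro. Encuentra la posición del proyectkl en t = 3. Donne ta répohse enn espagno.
Usando x(t) = 4·t^2 - 3·t + 3 y sustituyendo t = 3, encontramos x = 30.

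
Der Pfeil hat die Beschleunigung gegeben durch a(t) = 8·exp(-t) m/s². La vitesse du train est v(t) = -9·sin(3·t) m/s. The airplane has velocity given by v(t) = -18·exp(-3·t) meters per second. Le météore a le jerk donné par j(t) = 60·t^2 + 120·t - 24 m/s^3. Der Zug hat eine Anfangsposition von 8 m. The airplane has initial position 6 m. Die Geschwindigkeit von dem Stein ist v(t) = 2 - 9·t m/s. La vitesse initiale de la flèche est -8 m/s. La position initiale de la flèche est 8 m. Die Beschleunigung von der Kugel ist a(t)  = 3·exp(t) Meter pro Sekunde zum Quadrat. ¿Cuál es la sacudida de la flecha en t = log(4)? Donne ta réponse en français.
En partant de l'accélération a(t) = 8·exp(-t), nous prenons 1 dérivée. La dérivée de l'accélération donne le jerk: j(t) = -8·exp(-t). En utilisant j(t) = -8·exp(-t) et en substituant t = log(4), nous trouvons j = -2.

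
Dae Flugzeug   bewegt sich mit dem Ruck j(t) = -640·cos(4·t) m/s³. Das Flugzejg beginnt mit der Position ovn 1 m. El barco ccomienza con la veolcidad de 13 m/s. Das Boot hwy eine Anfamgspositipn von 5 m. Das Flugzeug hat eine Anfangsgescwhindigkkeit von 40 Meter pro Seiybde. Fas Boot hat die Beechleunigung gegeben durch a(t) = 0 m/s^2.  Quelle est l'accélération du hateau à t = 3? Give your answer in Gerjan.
Mit a(t) = 0 und Einsetzen von t = 3, finden wir a = 0.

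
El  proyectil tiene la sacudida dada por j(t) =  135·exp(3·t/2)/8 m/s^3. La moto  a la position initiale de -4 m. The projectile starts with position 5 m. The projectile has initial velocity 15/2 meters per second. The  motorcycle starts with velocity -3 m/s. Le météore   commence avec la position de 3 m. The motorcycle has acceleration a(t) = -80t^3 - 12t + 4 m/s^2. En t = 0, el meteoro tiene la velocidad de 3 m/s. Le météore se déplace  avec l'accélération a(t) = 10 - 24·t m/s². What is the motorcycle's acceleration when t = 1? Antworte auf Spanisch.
Tenemos la aceleración a(t) = -80·t^3 - 12·t + 4. Sustituyendo t = 1: a(1) = -88.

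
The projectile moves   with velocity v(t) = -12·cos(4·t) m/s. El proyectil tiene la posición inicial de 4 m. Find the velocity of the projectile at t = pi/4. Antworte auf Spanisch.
Usando v(t) = -12·cos(4·t) y sustituyendo t = pi/4, encontramos v = 12.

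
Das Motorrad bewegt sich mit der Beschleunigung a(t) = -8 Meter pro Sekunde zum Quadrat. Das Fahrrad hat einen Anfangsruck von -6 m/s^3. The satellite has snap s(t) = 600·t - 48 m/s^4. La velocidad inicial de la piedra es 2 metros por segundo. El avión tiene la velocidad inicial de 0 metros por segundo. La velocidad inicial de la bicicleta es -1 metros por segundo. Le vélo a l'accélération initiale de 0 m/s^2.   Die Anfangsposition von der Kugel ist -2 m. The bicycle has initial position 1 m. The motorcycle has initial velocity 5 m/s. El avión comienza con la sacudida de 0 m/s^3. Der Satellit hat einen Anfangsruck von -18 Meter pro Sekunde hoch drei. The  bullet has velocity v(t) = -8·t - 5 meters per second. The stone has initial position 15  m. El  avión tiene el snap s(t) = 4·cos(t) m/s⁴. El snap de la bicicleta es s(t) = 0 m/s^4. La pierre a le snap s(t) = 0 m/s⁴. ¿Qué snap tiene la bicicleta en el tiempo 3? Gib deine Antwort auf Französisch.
En utilisant s(t) = 0 et en substituant t = 3, nous trouvons s = 0.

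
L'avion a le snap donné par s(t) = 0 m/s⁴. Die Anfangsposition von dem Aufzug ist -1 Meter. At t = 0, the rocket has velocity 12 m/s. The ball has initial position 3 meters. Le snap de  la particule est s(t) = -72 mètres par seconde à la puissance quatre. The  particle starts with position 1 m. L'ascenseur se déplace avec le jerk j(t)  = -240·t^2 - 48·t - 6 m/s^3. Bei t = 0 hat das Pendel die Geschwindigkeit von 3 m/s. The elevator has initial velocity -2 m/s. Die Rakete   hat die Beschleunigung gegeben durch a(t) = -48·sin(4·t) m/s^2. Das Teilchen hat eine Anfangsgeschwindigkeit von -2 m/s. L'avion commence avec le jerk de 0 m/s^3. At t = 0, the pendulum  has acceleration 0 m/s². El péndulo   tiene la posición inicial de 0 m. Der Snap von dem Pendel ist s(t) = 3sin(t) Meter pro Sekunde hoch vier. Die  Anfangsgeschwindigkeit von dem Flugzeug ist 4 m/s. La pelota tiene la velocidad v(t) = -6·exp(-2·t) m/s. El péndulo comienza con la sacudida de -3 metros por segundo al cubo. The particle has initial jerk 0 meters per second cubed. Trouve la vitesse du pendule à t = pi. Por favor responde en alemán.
Wir müssen das Integral unserer Gleichung für den Snap s(t) = 3·sin(t) 3-mal finden. Die Stammfunktion von dem Snap ist der Ruck. Mit j(0) = -3 erhalten wir j(t) = -3·cos(t). Das Integral von dem Ruck, mit a(0) = 0, ergibt die Beschleunigung: a(t) = -3·sin(t). Durch Integration von der Beschleunigung und Verwendung der Anfangsbedingung v(0) = 3, erhalten wir v(t) = 3·cos(t). Wir haben die Geschwindigkeit v(t) = 3·cos(t). Durch Einsetzen von t = pi: v(pi) = -3.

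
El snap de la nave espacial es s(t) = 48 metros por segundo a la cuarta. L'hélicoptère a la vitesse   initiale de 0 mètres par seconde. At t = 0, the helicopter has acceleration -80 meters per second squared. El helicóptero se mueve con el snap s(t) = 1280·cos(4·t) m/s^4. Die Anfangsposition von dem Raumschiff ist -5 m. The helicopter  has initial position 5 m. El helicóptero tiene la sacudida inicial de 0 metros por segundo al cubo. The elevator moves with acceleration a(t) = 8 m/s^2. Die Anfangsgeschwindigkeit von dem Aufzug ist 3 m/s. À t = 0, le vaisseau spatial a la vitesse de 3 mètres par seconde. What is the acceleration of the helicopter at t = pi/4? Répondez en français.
Pour résoudre ceci, nous devons prendre 2 primitives de notre équation du snap s(t) = 1280·cos(4·t). L'intégrale du snap, avec j(0) = 0, donne le jerk: j(t) = 320·sin(4·t). L'intégrale du jerk, avec a(0) = -80, donne l'accélération: a(t) = -80·cos(4·t). En utilisant a(t) = -80·cos(4·t) et en substituant t = pi/4, nous trouvons a = 80.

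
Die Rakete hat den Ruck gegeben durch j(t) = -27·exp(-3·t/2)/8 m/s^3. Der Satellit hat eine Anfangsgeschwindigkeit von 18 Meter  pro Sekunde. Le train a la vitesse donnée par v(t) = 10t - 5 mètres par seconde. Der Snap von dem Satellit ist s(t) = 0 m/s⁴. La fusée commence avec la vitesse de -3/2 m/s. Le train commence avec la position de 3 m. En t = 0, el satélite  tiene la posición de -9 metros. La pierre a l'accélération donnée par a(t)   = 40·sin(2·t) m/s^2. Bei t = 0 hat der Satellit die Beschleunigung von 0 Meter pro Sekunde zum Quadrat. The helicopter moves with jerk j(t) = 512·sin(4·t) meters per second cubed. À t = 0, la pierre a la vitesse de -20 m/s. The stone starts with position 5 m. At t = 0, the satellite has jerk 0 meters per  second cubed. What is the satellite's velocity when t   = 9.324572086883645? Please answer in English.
Starting from snap s(t) = 0, we take 3 antiderivatives. The antiderivative of snap is jerk. Using j(0) = 0, we get j(t) = 0. The integral of jerk, with a(0) = 0, gives acceleration: a(t) = 0. Taking ∫a(t)dt and applying v(0) = 18, we find v(t) = 18. Using v(t) = 18 and substituting t = 9.324572086883645, we find v = 18.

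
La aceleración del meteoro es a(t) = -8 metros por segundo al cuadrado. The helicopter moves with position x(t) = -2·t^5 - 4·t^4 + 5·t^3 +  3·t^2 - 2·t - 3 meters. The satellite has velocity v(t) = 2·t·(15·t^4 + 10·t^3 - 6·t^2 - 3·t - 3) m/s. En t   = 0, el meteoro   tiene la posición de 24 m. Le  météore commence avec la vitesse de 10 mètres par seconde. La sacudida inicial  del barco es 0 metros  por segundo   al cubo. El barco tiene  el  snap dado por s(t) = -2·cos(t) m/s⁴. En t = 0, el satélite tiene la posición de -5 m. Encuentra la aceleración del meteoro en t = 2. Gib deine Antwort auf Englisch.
From the given acceleration equation a(t) = -8, we substitute t = 2 to get a = -8.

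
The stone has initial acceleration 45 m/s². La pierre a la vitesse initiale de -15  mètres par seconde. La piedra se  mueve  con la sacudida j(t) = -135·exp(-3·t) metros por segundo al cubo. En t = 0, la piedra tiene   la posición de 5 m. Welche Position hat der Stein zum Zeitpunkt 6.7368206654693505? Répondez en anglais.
We must find the integral of our jerk equation j(t) = -135·exp(-3·t) 3 times. Taking ∫j(t)dt and applying a(0) = 45, we find a(t) = 45·exp(-3·t). The integral of acceleration is velocity. Using v(0) = -15, we get v(t) = -15·exp(-3·t). The antiderivative of velocity is position. Using x(0) = 5, we get x(t) = 5·exp(-3·t). From the given position equation x(t) = 5·exp(-3·t), we substitute t = 6.7368206654693505 to get x = 8.34983478945040E-9.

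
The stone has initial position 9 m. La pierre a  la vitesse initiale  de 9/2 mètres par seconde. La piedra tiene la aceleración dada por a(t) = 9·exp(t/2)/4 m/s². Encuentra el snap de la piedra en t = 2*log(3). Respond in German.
Wir müssen unsere Gleichung für die Beschleunigung a(t) = 9·exp(t/2)/4 2-mal ableiten. Die Ableitung von der Beschleunigung ergibt den Ruck: j(t) = 9·exp(t/2)/8. Die Ableitung von dem Ruck ergibt den Snap: s(t) = 9·exp(t/2)/16. Mit s(t) = 9·exp(t/2)/16 und Einsetzen von t = 2*log(3), finden wir s = 27/16.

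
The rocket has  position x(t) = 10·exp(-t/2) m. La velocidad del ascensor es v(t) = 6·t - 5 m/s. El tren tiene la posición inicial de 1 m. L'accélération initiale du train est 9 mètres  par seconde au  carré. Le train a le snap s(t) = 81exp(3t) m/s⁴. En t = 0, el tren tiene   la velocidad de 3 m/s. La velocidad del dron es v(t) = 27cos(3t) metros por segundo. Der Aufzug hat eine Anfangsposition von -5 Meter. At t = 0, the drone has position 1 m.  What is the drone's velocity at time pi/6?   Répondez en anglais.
We have velocity v(t) = 27·cos(3·t). Substituting t = pi/6: v(pi/6) = 0.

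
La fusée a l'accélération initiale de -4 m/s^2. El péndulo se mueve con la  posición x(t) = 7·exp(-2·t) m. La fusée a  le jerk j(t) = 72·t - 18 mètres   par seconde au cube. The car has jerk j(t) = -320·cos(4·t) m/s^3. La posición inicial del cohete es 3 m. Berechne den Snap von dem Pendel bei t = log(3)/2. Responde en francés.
En partant de la position x(t) = 7·exp(-2·t), nous prenons 4 dérivées. La dérivée de la position donne la vitesse: v(t) = -14·exp(-2·t). La dérivée de la vitesse donne l'accélération: a(t) = 28·exp(-2·t). La dérivée de l'accélération donne le jerk: j(t) = -56·exp(-2·t). En prenant d/dt de j(t), nous trouvons s(t) = 112·exp(-2·t). Nous avons le snap s(t) = 112·exp(-2·t). En substituant t = log(3)/2: s(log(3)/2) = 112/3.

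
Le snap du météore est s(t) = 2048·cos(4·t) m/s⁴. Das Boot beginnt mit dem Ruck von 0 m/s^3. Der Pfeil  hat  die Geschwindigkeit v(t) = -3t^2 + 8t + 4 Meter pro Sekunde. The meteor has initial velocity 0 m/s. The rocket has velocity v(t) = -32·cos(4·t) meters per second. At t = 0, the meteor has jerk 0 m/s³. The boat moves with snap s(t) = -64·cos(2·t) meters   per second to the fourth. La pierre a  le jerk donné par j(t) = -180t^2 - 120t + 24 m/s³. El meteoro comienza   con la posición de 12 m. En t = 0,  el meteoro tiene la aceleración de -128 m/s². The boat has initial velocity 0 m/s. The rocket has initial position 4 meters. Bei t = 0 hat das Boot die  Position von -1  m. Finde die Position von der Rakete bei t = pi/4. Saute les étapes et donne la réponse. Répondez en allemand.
Bei t = pi/4, x = 4.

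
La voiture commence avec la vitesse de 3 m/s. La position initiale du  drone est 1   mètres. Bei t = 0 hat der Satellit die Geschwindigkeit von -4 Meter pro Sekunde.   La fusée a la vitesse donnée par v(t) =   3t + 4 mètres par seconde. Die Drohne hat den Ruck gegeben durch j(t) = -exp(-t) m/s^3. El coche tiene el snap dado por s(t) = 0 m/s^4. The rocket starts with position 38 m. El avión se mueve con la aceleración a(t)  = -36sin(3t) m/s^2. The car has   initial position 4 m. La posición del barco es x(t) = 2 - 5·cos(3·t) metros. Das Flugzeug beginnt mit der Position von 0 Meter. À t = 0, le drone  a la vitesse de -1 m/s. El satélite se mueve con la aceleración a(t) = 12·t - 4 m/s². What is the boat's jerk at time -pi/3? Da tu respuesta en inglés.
Starting from position x(t) = 2 - 5·cos(3·t), we take 3 derivatives. Taking d/dt of x(t), we find v(t) = 15·sin(3·t). Differentiating velocity, we get acceleration: a(t) = 45·cos(3·t). Differentiating acceleration, we get jerk: j(t) = -135·sin(3·t). We have jerk j(t) = -135·sin(3·t). Substituting t = -pi/3: j(-pi/3) = 0.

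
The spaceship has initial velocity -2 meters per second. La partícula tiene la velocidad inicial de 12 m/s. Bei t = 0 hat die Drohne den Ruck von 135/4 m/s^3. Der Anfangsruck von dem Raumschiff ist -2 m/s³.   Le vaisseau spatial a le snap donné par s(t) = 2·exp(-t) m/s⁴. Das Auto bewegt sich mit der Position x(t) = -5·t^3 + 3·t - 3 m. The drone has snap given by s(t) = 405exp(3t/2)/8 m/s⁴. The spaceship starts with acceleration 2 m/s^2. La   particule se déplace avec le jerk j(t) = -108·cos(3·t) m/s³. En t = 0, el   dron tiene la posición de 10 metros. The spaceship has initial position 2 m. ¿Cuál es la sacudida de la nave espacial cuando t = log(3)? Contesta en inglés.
To find the answer, we compute 1 antiderivative of s(t) = 2·exp(-t). Finding the integral of s(t) and using j(0) = -2: j(t) = -2·exp(-t). Using j(t) = -2·exp(-t) and substituting t = log(3), we find j = -2/3.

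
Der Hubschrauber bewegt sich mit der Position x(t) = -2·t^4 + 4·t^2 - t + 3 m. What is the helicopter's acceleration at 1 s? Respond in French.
Nous devons dériver notre équation de la position x(t) = -2·t^4 + 4·t^2 - t + 3 2 fois. En dérivant la position, nous obtenons la vitesse: v(t) = -8·t^3 + 8·t - 1. En dérivant la vitesse, nous obtenons l'accélération: a(t) = 8 - 24·t^2. En utilisant a(t) = 8 - 24·t^2 et en substituant t = 1, nous trouvons a = -16.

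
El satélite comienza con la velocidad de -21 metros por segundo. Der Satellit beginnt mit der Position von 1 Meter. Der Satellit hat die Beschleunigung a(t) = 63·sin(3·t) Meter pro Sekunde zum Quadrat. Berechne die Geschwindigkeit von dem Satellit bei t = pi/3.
Wir müssen unsere Gleichung für die Beschleunigung a(t) = 63·sin(3·t) 1-mal integrieren. Das Integral von der Beschleunigung, mit v(0) = -21, ergibt die Geschwindigkeit: v(t) = -21·cos(3·t). Wir haben die Geschwindigkeit v(t) = -21·cos(3·t). Durch Einsetzen von t = pi/3: v(pi/3) = 21.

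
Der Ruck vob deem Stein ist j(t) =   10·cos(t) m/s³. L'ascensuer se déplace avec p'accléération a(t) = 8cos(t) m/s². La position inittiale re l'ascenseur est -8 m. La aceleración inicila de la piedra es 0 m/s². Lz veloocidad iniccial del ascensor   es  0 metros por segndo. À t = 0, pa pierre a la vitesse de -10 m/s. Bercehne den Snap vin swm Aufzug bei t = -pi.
Ausgehend von der Beschleunigung a(t) = 8·cos(t), nehmen wir 2 Ableitungen. Mit d/dt von a(t) finden wir j(t) = -8·sin(t). Die Ableitung von dem Ruck ergibt den Snap: s(t) = -8·cos(t). Mit s(t) = -8·cos(t) und Einsetzen von t = -pi, finden wir s = 8.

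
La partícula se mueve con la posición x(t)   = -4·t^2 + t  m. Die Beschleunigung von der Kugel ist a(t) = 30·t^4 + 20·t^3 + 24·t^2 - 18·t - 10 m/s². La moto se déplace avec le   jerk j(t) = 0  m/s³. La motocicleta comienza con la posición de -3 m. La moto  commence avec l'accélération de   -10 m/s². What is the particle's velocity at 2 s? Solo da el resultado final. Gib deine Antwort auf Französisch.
v(2) = -15.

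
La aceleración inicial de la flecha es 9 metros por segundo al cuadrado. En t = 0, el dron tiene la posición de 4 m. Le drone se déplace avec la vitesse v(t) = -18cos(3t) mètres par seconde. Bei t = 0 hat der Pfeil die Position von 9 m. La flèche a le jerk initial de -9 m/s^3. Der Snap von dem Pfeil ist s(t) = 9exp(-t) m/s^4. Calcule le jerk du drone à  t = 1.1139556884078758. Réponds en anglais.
To solve this, we need to take 2 derivatives of our velocity equation v(t) = -18·cos(3·t). Taking d/dt of v(t), we find a(t) = 54·sin(3·t). The derivative of acceleration gives jerk: j(t) = 162·cos(3·t). Using j(t) = 162·cos(3·t) and substituting t = 1.1139556884078758, we find j = -158.761947850077.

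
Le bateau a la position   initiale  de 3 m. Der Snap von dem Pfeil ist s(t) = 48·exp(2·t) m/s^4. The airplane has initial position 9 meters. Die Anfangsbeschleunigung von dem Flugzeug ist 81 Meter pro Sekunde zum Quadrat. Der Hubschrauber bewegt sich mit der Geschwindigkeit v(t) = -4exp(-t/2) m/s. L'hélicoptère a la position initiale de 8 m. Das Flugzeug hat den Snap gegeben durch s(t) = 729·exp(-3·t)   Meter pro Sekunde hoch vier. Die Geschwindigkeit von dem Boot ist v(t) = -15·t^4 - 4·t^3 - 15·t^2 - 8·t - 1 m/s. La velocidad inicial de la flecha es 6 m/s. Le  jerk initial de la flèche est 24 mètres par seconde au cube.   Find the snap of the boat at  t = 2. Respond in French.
En partant de la vitesse v(t) = -15·t^4 - 4·t^3 - 15·t^2 - 8·t - 1, nous prenons 3 dérivées. En prenant d/dt de v(t), nous trouvons a(t) = -60·t^3 - 12·t^2 - 30·t - 8. En prenant d/dt de a(t), nous trouvons j(t) = -180·t^2 - 24·t - 30. La dérivée du jerk donne le snap: s(t) = -360·t - 24. Nous avons le snap s(t) = -360·t - 24. En substituant t = 2: s(2) = -744.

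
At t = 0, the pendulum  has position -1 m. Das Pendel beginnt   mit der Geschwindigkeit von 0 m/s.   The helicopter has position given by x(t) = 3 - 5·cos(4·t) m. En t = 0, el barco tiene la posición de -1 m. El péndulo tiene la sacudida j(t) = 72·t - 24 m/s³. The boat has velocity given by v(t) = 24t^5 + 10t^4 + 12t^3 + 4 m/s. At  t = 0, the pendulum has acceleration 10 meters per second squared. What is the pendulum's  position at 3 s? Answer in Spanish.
Para resolver esto, necesitamos tomar 3 antiderivadas de nuestra ecuación de la sacudida j(t) = 72·t - 24. Tomando ∫j(t)dt y aplicando a(0) = 10, encontramos a(t) = 36·t^2 - 24·t + 10. La integral de la aceleración es la velocidad. Usando v(0) = 0, obtenemos v(t) = 2·t·(6·t^2 - 6·t + 5). La antiderivada de la velocidad, con x(0) = -1, da la posición: x(t) = 3·t^4 - 4·t^3 + 5·t^2 - 1. Tenemos la posición x(t) = 3·t^4 - 4·t^3 + 5·t^2 - 1. Sustituyendo t = 3: x(3) = 179.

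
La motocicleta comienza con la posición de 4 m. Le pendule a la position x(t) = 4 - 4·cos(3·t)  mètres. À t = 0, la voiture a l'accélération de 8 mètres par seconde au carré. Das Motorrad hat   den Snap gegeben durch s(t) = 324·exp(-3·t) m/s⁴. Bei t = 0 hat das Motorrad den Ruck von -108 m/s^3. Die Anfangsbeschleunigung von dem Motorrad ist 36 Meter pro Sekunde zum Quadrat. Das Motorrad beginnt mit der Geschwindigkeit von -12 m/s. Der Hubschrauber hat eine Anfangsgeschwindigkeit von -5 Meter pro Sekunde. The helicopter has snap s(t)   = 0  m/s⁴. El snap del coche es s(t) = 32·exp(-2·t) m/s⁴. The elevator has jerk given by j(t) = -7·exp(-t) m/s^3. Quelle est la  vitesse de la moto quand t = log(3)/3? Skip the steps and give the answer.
v(log(3)/3) = -4.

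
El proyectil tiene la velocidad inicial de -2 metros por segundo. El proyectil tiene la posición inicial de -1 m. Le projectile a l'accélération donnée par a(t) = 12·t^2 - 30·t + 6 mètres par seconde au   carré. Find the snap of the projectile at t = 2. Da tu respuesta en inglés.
We must differentiate our acceleration equation a(t) = 12·t^2 - 30·t + 6 2 times. Taking d/dt of a(t), we find j(t) = 24·t - 30. Differentiating jerk, we get snap: s(t) = 24. We have snap s(t) = 24. Substituting t = 2: s(2) = 24.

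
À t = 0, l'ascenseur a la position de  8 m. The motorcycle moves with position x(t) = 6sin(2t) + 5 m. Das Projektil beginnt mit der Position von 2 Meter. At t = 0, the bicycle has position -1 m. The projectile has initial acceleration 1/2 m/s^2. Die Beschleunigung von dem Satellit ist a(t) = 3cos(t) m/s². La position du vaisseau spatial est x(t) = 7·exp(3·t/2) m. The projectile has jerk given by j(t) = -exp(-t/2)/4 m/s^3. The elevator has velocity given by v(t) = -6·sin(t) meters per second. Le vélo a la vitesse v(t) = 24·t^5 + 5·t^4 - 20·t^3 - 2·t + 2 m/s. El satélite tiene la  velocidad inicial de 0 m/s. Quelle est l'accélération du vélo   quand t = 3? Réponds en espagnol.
Debemos derivar nuestra ecuación de la velocidad v(t) = 24·t^5 + 5·t^4 - 20·t^3 - 2·t + 2 1 vez. Derivando la velocidad, obtenemos la aceleración: a(t) = 120·t^4 + 20·t^3 - 60·t^2 - 2. De la ecuación de la aceleración a(t) = 120·t^4 + 20·t^3 - 60·t^2 - 2, sustituimos t = 3 para obtener a = 9718.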